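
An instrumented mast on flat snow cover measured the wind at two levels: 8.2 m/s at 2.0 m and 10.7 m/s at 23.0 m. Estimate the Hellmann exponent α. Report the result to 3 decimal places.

Power law: V₂/V₁ = (z₂/z₁)^α ⇒ α = ln(V₂/V₁) / ln(z₂/z₁)
α = ln(10.7/8.2) / ln(23.0/2.0) = ln(1.3049) / ln(11.5000)
  = 0.26611 / 2.44235 = 0.10896

α ≈ 0.109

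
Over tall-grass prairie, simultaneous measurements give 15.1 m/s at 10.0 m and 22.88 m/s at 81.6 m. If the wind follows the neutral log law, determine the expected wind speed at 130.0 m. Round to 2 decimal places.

24.61 m/s

Log law: V ∝ ln(z/z₀). From the pair, with r = V₁/V₂ = 0.65997,
ln z₀ = (ln z₁ − r·ln z₂)/(1 − r) = (2.3026 − 0.65997×4.4018)/0.34003 = -1.7718 → z₀ = 0.1700 m
V₃ = V₁ · ln(z₃/z₀)/ln(z₁/z₀) = 15.1 × 6.6393/4.0744 = 24.6059 m/s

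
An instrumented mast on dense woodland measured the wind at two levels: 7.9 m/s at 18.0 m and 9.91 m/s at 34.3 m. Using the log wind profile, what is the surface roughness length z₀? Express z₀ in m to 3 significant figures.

Log law: V(z) ∝ ln(z/z₀). With r = V₁/V₂ = 7.9/9.91 = 0.79717,
r · ln(z₂/z₀) = ln(z₁/z₀) ⇒ ln z₀ = (ln z₁ − r·ln z₂)/(1 − r)
ln z₀ = (2.89037 − 0.79717×3.53515) / 0.20283 = 0.3562
z₀ = exp(0.3562) = 1.428 m

z₀ ≈ 1.43 m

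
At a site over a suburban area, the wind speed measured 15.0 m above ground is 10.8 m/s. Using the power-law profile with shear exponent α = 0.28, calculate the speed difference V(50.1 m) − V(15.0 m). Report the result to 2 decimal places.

4.34 m/s

Power law: V₂ = V₁ · (z₂/z₁)^α = 10.8 × (3.3400)^0.28 = 15.1381 m/s
ΔV = 15.1381 − 10.8 = 4.3381 m/s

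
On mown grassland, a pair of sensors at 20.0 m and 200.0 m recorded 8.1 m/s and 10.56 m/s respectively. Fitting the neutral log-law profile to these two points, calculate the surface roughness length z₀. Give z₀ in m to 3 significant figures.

z₀ ≈ 0.0102 m

Log law: V(z) ∝ ln(z/z₀). With r = V₁/V₂ = 8.1/10.56 = 0.76705,
r · ln(z₂/z₀) = ln(z₁/z₀) ⇒ ln z₀ = (ln z₁ − r·ln z₂)/(1 − r)
ln z₀ = (2.99573 − 0.76705×5.29832) / 0.23295 = -4.5860
z₀ = exp(-4.5860) = 0.01019 m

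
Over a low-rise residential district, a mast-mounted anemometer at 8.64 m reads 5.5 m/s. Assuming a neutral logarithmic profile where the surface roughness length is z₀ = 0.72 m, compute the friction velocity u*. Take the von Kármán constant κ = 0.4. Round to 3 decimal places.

u* ≈ 0.885 m/s

Log law: V(z) = (u*/κ) · ln(z/z₀) ⇒ u* = κ · V / ln(z/z₀)
u* = 0.4 × 5.5 / ln(8.64/0.72) = 0.4 × 5.5 / 2.4849
   = 2.2000 / 2.4849 = 0.8853 m/s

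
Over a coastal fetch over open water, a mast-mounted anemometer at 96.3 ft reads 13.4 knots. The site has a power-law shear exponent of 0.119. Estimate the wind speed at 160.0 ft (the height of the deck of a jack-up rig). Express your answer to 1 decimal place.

Power-law profile: V₂ = V₁ · (z₂/z₁)^α
V₂ = 13.4 × (160.0/96.3)^0.119 = 13.4 × (1.6615)^0.119
    = 13.4 × 1.0623 = 14.2345 knots

14.2 knots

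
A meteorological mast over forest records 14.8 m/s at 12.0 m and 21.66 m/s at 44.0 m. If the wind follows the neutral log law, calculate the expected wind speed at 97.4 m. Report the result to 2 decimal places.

25.86 m/s

Log law: V ∝ ln(z/z₀). From the pair, with r = V₁/V₂ = 0.68329,
ln z₀ = (ln z₁ − r·ln z₂)/(1 − r) = (2.4849 − 0.68329×3.7842)/0.31671 = -0.3182 → z₀ = 0.7274 m
V₃ = V₁ · ln(z₃/z₀)/ln(z₁/z₀) = 14.8 × 4.8970/2.8031 = 25.8556 m/s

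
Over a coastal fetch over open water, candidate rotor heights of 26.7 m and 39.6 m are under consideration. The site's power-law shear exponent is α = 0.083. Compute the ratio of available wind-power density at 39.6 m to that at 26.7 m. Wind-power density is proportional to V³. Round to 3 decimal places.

Speed ratio: V_B/V_A = (z_B/z_A)^α = (39.6/26.7)^0.083 = (1.4831)^0.083 = 1.03326
Power-density ratio: P_B/P_A = (V_B/V_A)³ = (1.03326)³ = 1.10313

1.103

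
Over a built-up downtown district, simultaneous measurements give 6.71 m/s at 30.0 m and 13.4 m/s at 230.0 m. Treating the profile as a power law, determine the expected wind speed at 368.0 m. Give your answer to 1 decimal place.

First find α: α = ln(V₂/V₁)/ln(z₂/z₁) = ln(13.4/6.71)/ln(230.0/30.0) = 0.69166/2.03688 = 0.3396
Extrapolate from 230.0 m to 368.0 m: V₃ = 13.4 × (368.0/230.0)^0.3396 = 13.4 × 1.1730 = 15.7187 m/s

15.7 m/s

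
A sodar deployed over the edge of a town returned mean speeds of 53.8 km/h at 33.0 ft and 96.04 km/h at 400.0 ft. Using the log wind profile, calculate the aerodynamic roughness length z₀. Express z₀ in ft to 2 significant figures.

Log law: V(z) ∝ ln(z/z₀). With r = V₁/V₂ = 53.8/96.04 = 0.56018,
r · ln(z₂/z₀) = ln(z₁/z₀) ⇒ ln z₀ = (ln z₁ − r·ln z₂)/(1 − r)
ln z₀ = (3.49651 − 0.56018×5.99146) / 0.43982 = 0.3187
z₀ = exp(0.3187) = 1.375 ft

z₀ ≈ 1.4 ft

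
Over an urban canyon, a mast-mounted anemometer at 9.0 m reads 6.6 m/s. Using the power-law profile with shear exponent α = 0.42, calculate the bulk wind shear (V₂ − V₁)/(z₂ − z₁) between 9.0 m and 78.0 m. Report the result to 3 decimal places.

0.141 m/s/m

Power law: V₂ = V₁ · (z₂/z₁)^α = 6.6 × (8.6667)^0.42 = 16.3471 m/s
ΔV/Δz = (16.3471 − 6.6)/(78.0 − 9.0) = 9.7471/69.0000 = 0.14126 m/s/m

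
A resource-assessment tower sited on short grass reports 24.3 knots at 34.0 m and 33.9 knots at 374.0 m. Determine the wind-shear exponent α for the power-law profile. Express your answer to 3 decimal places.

α ≈ 0.139

Power law: V₂/V₁ = (z₂/z₁)^α ⇒ α = ln(V₂/V₁) / ln(z₂/z₁)
α = ln(33.9/24.3) / ln(374.0/34.0) = ln(1.3951) / ln(11.0000)
  = 0.33294 / 2.39790 = 0.13885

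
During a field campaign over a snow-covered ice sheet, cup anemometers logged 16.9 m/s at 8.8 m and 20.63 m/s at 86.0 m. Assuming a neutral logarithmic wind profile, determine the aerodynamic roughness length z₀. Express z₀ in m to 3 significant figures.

z₀ ≈ 0.000288 m

Log law: V(z) ∝ ln(z/z₀). With r = V₁/V₂ = 16.9/20.63 = 0.81920,
r · ln(z₂/z₀) = ln(z₁/z₀) ⇒ ln z₀ = (ln z₁ − r·ln z₂)/(1 − r)
ln z₀ = (2.17475 − 0.81920×4.45435) / 0.18080 = -8.1537
z₀ = exp(-8.1537) = 0.0002877 m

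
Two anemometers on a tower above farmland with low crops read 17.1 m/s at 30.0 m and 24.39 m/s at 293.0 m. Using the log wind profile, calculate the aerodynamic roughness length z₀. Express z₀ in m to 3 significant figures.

z₀ ≈ 0.143 m

Log law: V(z) ∝ ln(z/z₀). With r = V₁/V₂ = 17.1/24.39 = 0.70111,
r · ln(z₂/z₀) = ln(z₁/z₀) ⇒ ln z₀ = (ln z₁ − r·ln z₂)/(1 − r)
ln z₀ = (3.40120 − 0.70111×5.68017) / 0.29889 = -1.9445
z₀ = exp(-1.9445) = 0.1431 m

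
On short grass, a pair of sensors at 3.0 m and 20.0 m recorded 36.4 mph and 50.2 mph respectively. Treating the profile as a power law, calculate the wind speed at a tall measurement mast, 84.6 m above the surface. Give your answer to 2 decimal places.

64.10 mph

First find α: α = ln(V₂/V₁)/ln(z₂/z₁) = ln(50.2/36.4)/ln(20.0/3.0) = 0.32145/1.89712 = 0.1694
Extrapolate from 20.0 m to 84.6 m: V₃ = 50.2 × (84.6/20.0)^0.1694 = 50.2 × 1.2768 = 64.0959 mph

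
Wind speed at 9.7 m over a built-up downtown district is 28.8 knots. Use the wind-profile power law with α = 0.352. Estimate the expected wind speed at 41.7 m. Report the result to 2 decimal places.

48.12 knots

Power-law profile: V₂ = V₁ · (z₂/z₁)^α
V₂ = 28.8 × (41.7/9.7)^0.352 = 28.8 × (4.2990)^0.352
    = 28.8 × 1.6709 = 48.1212 knots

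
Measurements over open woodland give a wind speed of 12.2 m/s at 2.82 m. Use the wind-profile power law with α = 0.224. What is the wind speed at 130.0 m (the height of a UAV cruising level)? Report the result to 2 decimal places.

28.78 m/s

Power-law profile: V₂ = V₁ · (z₂/z₁)^α
V₂ = 12.2 × (130.0/2.82)^0.224 = 12.2 × (46.0993)^0.224
    = 12.2 × 2.3587 = 28.7758 m/s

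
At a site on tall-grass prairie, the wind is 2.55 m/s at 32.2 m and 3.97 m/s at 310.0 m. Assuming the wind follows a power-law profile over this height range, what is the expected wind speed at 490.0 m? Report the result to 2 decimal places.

4.34 m/s

First find α: α = ln(V₂/V₁)/ln(z₂/z₁) = ln(3.97/2.55)/ln(310.0/32.2) = 0.44267/2.26461 = 0.1955
Extrapolate from 310.0 m to 490.0 m: V₃ = 3.97 × (490.0/310.0)^0.1955 = 3.97 × 1.0936 = 4.3417 m/s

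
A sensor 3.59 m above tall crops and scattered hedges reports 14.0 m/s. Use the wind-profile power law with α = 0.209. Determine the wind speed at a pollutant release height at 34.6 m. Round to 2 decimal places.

Power-law profile: V₂ = V₁ · (z₂/z₁)^α
V₂ = 14.0 × (34.6/3.59)^0.209 = 14.0 × (9.6379)^0.209
    = 14.0 × 1.6057 = 22.4792 m/s

22.48 m/s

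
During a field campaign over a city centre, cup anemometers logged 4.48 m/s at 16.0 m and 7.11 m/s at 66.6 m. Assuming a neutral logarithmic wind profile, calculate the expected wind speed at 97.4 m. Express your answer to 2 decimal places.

7.81 m/s

Log law: V ∝ ln(z/z₀). From the pair, with r = V₁/V₂ = 0.63010,
ln z₀ = (ln z₁ − r·ln z₂)/(1 − r) = (2.7726 − 0.63010×4.1987)/0.36990 = 0.3433 → z₀ = 1.410 m
V₃ = V₁ · ln(z₃/z₀)/ln(z₁/z₀) = 4.48 × 4.2355/2.4293 = 7.8110 m/s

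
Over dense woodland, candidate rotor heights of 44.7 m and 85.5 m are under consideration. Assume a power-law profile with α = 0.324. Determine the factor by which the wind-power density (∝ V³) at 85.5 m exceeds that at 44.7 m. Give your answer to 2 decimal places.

1.88

Speed ratio: V_B/V_A = (z_B/z_A)^α = (85.5/44.7)^0.324 = (1.9128)^0.324 = 1.23384
Power-density ratio: P_B/P_A = (V_B/V_A)³ = (1.23384)³ = 1.87833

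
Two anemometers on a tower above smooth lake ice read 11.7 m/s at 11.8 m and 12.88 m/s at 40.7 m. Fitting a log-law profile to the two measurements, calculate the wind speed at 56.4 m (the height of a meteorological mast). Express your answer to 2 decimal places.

Log law: V ∝ ln(z/z₀). From the pair, with r = V₁/V₂ = 0.90839,
ln z₀ = (ln z₁ − r·ln z₂)/(1 − r) = (2.4681 − 0.90839×3.7062)/0.09161 = -9.8083 → z₀ = 0.00005500 m
V₃ = V₁ · ln(z₃/z₀)/ln(z₁/z₀) = 11.7 × 13.8407/12.2764 = 13.1909 m/s

13.19 m/s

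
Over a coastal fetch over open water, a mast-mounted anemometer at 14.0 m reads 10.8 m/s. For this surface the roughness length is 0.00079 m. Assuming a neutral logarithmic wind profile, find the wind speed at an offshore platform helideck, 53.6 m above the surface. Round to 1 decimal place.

12.3 m/s

Log law: V(z) ∝ ln(z/z₀), so V₂/V₁ = ln(z₂/z₀) / ln(z₁/z₀).
ln(53.6/0.00079) = 11.1250, ln(14.0/0.00079) = 9.7825
V₂ = 10.8 × 11.1250/9.7825 = 10.8 × 1.1372 = 12.2821 m/s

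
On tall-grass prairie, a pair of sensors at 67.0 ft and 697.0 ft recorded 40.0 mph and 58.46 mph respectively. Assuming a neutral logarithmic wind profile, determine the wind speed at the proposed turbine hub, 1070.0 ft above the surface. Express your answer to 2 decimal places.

61.84 mph

Log law: V ∝ ln(z/z₀). From the pair, with r = V₁/V₂ = 0.68423,
ln z₀ = (ln z₁ − r·ln z₂)/(1 − r) = (4.2047 − 0.68423×6.5468)/0.31577 = -0.8703 → z₀ = 0.4188 ft
V₃ = V₁ · ln(z₃/z₀)/ln(z₁/z₀) = 40.0 × 7.8457/5.0750 = 61.8384 mph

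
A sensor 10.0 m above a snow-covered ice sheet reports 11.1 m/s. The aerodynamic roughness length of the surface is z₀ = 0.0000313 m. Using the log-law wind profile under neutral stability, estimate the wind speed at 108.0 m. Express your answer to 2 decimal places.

Log law: V(z) ∝ ln(z/z₀), so V₂/V₁ = ln(z₂/z₀) / ln(z₁/z₀).
ln(108.0/0.0000313) = 15.0540, ln(10.0/0.0000313) = 12.6745
V₂ = 11.1 × 15.0540/12.6745 = 11.1 × 1.1877 = 13.1839 m/s

13.18 m/s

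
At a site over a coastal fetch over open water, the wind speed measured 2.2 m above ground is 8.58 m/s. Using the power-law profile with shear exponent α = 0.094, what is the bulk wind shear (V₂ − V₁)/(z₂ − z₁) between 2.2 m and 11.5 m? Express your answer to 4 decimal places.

0.1552 m/s/m

Power law: V₂ = V₁ · (z₂/z₁)^α = 8.58 × (5.2273)^0.094 = 10.0232 m/s
ΔV/Δz = (10.0232 − 8.58)/(11.5 − 2.2) = 1.4432/9.3000 = 0.15518 m/s/m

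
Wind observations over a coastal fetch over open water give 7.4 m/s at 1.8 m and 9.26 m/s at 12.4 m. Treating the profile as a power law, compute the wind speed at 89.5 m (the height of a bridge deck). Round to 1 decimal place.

First find α: α = ln(V₂/V₁)/ln(z₂/z₁) = ln(9.26/7.4)/ln(12.4/1.8) = 0.22422/1.92991 = 0.1162
Extrapolate from 12.4 m to 89.5 m: V₃ = 9.26 × (89.5/12.4)^0.1162 = 9.26 × 1.2581 = 11.6505 m/s

11.7 m/s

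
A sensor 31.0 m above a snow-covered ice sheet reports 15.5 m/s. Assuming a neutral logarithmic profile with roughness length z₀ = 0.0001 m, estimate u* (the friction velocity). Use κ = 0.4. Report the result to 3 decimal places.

Log law: V(z) = (u*/κ) · ln(z/z₀) ⇒ u* = κ · V / ln(z/z₀)
u* = 0.4 × 15.5 / ln(31.0/0.0001) = 0.4 × 15.5 / 12.6443
   = 6.2000 / 12.6443 = 0.4903 m/s

u* ≈ 0.490 m/s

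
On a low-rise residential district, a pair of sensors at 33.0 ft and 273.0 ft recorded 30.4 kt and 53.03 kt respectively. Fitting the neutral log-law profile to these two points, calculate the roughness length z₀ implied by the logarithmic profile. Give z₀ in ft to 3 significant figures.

z₀ ≈ 1.93 ft

Log law: V(z) ∝ ln(z/z₀). With r = V₁/V₂ = 30.4/53.03 = 0.57326,
r · ln(z₂/z₀) = ln(z₁/z₀) ⇒ ln z₀ = (ln z₁ − r·ln z₂)/(1 − r)
ln z₀ = (3.49651 − 0.57326×5.60947) / 0.42674 = 0.6581
z₀ = exp(0.6581) = 1.931 ft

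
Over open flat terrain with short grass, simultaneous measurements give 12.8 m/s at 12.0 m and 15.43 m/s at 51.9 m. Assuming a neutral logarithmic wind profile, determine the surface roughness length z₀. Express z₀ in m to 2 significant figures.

z₀ ≈ 0.0096 m

Log law: V(z) ∝ ln(z/z₀). With r = V₁/V₂ = 12.8/15.43 = 0.82955,
r · ln(z₂/z₀) = ln(z₁/z₀) ⇒ ln z₀ = (ln z₁ − r·ln z₂)/(1 − r)
ln z₀ = (2.48491 − 0.82955×3.94932) / 0.17045 = -4.6423
z₀ = exp(-4.6423) = 0.009636 m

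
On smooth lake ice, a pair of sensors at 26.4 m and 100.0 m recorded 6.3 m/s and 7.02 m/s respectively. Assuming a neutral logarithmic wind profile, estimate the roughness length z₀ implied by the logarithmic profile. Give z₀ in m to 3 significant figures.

Log law: V(z) ∝ ln(z/z₀). With r = V₁/V₂ = 6.3/7.02 = 0.89744,
r · ln(z₂/z₀) = ln(z₁/z₀) ⇒ ln z₀ = (ln z₁ − r·ln z₂)/(1 − r)
ln z₀ = (3.27336 − 0.89744×4.60517) / 0.10256 = -8.3799
z₀ = exp(-8.3799) = 0.0002294 m

z₀ ≈ 0.000229 m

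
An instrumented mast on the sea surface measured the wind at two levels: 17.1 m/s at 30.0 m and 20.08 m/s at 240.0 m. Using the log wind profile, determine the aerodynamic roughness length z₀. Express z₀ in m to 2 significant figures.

Log law: V(z) ∝ ln(z/z₀). With r = V₁/V₂ = 17.1/20.08 = 0.85159,
r · ln(z₂/z₀) = ln(z₁/z₀) ⇒ ln z₀ = (ln z₁ − r·ln z₂)/(1 − r)
ln z₀ = (3.40120 − 0.85159×5.48064) / 0.14841 = -8.5312
z₀ = exp(-8.5312) = 0.0001972 m

z₀ ≈ 0.00020 m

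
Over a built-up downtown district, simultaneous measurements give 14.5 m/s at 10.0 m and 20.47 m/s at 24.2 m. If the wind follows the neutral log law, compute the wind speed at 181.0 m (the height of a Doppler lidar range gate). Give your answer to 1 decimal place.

Log law: V ∝ ln(z/z₀). From the pair, with r = V₁/V₂ = 0.70835,
ln z₀ = (ln z₁ − r·ln z₂)/(1 − r) = (2.3026 − 0.70835×3.1864)/0.29165 = 0.1561 → z₀ = 1.169 m
V₃ = V₁ · ln(z₃/z₀)/ln(z₁/z₀) = 14.5 × 5.0424/2.1465 = 34.0624 m/s

34.1 m/s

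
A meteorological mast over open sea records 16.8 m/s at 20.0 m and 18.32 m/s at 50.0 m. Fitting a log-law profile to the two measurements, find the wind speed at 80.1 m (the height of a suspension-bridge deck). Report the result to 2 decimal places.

19.10 m/s

Log law: V ∝ ln(z/z₀). From the pair, with r = V₁/V₂ = 0.91703,
ln z₀ = (ln z₁ − r·ln z₂)/(1 − r) = (2.9957 − 0.91703×3.9120)/0.08297 = -7.1317 → z₀ = 0.0007994 m
V₃ = V₁ · ln(z₃/z₀)/ln(z₁/z₀) = 16.8 × 11.5150/10.1274 = 19.1017 m/s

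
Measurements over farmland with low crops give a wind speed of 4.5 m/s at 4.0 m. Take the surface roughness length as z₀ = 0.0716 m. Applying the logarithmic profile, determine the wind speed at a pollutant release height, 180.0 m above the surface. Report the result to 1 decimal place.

Log law: V(z) ∝ ln(z/z₀), so V₂/V₁ = ln(z₂/z₀) / ln(z₁/z₀).
ln(180.0/0.0716) = 7.8296, ln(4.0/0.0716) = 4.0230
V₂ = 4.5 × 7.8296/4.0230 = 4.5 × 1.9462 = 8.7581 m/s

8.8 m/s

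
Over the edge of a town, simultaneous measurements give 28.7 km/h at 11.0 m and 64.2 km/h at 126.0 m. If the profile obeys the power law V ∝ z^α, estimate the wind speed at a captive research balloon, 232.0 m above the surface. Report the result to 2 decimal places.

78.54 km/h

First find α: α = ln(V₂/V₁)/ln(z₂/z₁) = ln(64.2/28.7)/ln(126.0/11.0) = 0.80511/2.43839 = 0.3302
Extrapolate from 126.0 m to 232.0 m: V₃ = 64.2 × (232.0/126.0)^0.3302 = 64.2 × 1.2233 = 78.5365 km/h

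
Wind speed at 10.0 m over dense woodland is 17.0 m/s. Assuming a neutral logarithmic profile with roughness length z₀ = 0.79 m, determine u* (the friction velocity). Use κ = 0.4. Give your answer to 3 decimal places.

Log law: V(z) = (u*/κ) · ln(z/z₀) ⇒ u* = κ · V / ln(z/z₀)
u* = 0.4 × 17.0 / ln(10.0/0.79) = 0.4 × 17.0 / 2.5383
   = 6.8000 / 2.5383 = 2.6790 m/s

u* ≈ 2.679 m/s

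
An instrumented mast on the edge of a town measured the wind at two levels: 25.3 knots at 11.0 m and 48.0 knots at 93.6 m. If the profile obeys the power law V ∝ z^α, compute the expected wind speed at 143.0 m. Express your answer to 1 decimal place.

54.5 knots

First find α: α = ln(V₂/V₁)/ln(z₂/z₁) = ln(48.0/25.3)/ln(93.6/11.0) = 0.64040/2.14114 = 0.2991
Extrapolate from 93.6 m to 143.0 m: V₃ = 48.0 × (143.0/93.6)^0.2991 = 48.0 × 1.1351 = 54.4869 knots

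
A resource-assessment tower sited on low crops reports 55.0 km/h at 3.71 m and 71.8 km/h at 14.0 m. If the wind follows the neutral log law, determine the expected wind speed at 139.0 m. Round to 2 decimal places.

Log law: V ∝ ln(z/z₀). From the pair, with r = V₁/V₂ = 0.76602,
ln z₀ = (ln z₁ − r·ln z₂)/(1 − r) = (1.3110 − 0.76602×2.6391)/0.23398 = -3.0367 → z₀ = 0.04799 m
V₃ = V₁ · ln(z₃/z₀)/ln(z₁/z₀) = 55.0 × 7.9711/4.3477 = 100.8378 km/h

100.84 km/h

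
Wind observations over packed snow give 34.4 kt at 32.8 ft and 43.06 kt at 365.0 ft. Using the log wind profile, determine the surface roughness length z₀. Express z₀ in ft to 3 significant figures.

z₀ ≈ 0.00229 ft

Log law: V(z) ∝ ln(z/z₀). With r = V₁/V₂ = 34.4/43.06 = 0.79889,
r · ln(z₂/z₀) = ln(z₁/z₀) ⇒ ln z₀ = (ln z₁ − r·ln z₂)/(1 − r)
ln z₀ = (3.49043 − 0.79889×5.89990) / 0.20111 = -6.0807
z₀ = exp(-6.0807) = 0.002287 ft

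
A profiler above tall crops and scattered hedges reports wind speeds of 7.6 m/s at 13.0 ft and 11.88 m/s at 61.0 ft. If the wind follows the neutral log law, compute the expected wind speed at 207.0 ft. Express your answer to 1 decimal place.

Log law: V ∝ ln(z/z₀). From the pair, with r = V₁/V₂ = 0.63973,
ln z₀ = (ln z₁ − r·ln z₂)/(1 − r) = (2.5649 − 0.63973×4.1109)/0.36027 = -0.1802 → z₀ = 0.8351 ft
V₃ = V₁ · ln(z₃/z₀)/ln(z₁/z₀) = 7.6 × 5.5129/2.7451 = 15.2628 m/s

15.3 m/s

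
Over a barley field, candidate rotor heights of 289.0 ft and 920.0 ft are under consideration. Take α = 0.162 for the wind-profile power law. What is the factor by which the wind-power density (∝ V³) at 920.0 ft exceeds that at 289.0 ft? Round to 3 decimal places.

Speed ratio: V_B/V_A = (z_B/z_A)^α = (920.0/289.0)^0.162 = (3.1834)^0.162 = 1.20634
Power-density ratio: P_B/P_A = (V_B/V_A)³ = (1.20634)³ = 1.75551

1.756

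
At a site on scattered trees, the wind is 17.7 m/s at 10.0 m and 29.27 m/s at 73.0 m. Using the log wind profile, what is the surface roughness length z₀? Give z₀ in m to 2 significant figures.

z₀ ≈ 0.48 m

Log law: V(z) ∝ ln(z/z₀). With r = V₁/V₂ = 17.7/29.27 = 0.60471,
r · ln(z₂/z₀) = ln(z₁/z₀) ⇒ ln z₀ = (ln z₁ − r·ln z₂)/(1 − r)
ln z₀ = (2.30259 − 0.60471×4.29046) / 0.39529 = -0.7385
z₀ = exp(-0.7385) = 0.4778 m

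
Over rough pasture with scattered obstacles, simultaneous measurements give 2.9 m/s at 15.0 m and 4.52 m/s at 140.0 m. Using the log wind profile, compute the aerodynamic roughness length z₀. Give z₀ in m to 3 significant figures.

Log law: V(z) ∝ ln(z/z₀). With r = V₁/V₂ = 2.9/4.52 = 0.64159,
r · ln(z₂/z₀) = ln(z₁/z₀) ⇒ ln z₀ = (ln z₁ − r·ln z₂)/(1 − r)
ln z₀ = (2.70805 − 0.64159×4.94164) / 0.35841 = -1.2904
z₀ = exp(-1.2904) = 0.2752 m

z₀ ≈ 0.275 m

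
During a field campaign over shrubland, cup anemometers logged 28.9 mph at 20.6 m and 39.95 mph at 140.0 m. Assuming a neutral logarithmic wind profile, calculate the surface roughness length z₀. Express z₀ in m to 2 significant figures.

z₀ ≈ 0.14 m

Log law: V(z) ∝ ln(z/z₀). With r = V₁/V₂ = 28.9/39.95 = 0.72340,
r · ln(z₂/z₀) = ln(z₁/z₀) ⇒ ln z₀ = (ln z₁ − r·ln z₂)/(1 − r)
ln z₀ = (3.02529 − 0.72340×4.94164) / 0.27660 = -1.9867
z₀ = exp(-1.9867) = 0.1371 m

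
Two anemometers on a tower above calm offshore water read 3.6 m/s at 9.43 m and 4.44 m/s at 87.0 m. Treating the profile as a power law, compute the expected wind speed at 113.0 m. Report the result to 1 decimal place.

First find α: α = ln(V₂/V₁)/ln(z₂/z₁) = ln(4.44/3.6)/ln(87.0/9.43) = 0.20972/2.22201 = 0.0944
Extrapolate from 87.0 m to 113.0 m: V₃ = 4.44 × (113.0/87.0)^0.0944 = 4.44 × 1.0250 = 4.5509 m/s

4.6 m/s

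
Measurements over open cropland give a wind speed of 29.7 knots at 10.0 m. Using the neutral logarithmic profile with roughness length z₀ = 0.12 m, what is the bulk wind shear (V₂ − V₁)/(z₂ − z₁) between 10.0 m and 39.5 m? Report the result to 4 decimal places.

0.3127 knots/m

Log law: V₂ = V₁ · ln(z₂/z₀)/ln(z₁/z₀) = 29.7 × 5.7966/4.4228 = 38.9247 knots
ΔV/Δz = (38.9247 − 29.7)/(39.5 − 10.0) = 9.2247/29.5000 = 0.31270 knots/m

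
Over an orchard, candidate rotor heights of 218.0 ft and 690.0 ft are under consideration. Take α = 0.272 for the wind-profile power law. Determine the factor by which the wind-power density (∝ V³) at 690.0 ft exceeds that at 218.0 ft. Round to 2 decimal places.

Speed ratio: V_B/V_A = (z_B/z_A)^α = (690.0/218.0)^0.272 = (3.1651)^0.272 = 1.36807
Power-density ratio: P_B/P_A = (V_B/V_A)³ = (1.36807)³ = 2.56047

2.56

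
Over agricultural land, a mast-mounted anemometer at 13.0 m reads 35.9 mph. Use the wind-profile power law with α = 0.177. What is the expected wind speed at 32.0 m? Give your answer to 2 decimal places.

42.11 mph

Power-law profile: V₂ = V₁ · (z₂/z₁)^α
V₂ = 35.9 × (32.0/13.0)^0.177 = 35.9 × (2.4615)^0.177
    = 35.9 × 1.1729 = 42.1054 mph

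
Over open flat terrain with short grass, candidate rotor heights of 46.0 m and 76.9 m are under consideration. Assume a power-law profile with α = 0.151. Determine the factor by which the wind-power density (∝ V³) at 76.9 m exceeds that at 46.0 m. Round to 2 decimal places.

Speed ratio: V_B/V_A = (z_B/z_A)^α = (76.9/46.0)^0.151 = (1.6717)^0.151 = 1.08068
Power-density ratio: P_B/P_A = (V_B/V_A)³ = (1.08068)³ = 1.26210

1.26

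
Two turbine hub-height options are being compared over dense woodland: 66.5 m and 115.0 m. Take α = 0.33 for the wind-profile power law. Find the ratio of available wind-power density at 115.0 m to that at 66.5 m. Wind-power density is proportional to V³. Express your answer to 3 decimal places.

1.720

Speed ratio: V_B/V_A = (z_B/z_A)^α = (115.0/66.5)^0.33 = (1.7293)^0.33 = 1.19812
Power-density ratio: P_B/P_A = (V_B/V_A)³ = (1.19812)³ = 1.71988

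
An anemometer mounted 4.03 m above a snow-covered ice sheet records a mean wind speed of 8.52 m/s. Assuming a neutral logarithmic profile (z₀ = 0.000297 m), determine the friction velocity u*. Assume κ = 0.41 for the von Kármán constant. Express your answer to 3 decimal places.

u* ≈ 0.367 m/s

Log law: V(z) = (u*/κ) · ln(z/z₀) ⇒ u* = κ · V / ln(z/z₀)
u* = 0.41 × 8.52 / ln(4.03/0.000297) = 0.41 × 8.52 / 9.5155
   = 3.4932 / 9.5155 = 0.3671 m/s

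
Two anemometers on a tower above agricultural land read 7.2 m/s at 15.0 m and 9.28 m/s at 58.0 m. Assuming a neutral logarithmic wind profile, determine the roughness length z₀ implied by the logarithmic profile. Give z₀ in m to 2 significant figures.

z₀ ≈ 0.14 m

Log law: V(z) ∝ ln(z/z₀). With r = V₁/V₂ = 7.2/9.28 = 0.77586,
r · ln(z₂/z₀) = ln(z₁/z₀) ⇒ ln z₀ = (ln z₁ − r·ln z₂)/(1 − r)
ln z₀ = (2.70805 − 0.77586×4.06044) / 0.22414 = -1.9733
z₀ = exp(-1.9733) = 0.1390 m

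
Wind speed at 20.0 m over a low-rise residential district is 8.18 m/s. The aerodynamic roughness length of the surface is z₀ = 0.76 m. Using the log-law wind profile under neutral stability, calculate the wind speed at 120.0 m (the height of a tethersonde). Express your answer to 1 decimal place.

Log law: V(z) ∝ ln(z/z₀), so V₂/V₁ = ln(z₂/z₀) / ln(z₁/z₀).
ln(120.0/0.76) = 5.0619, ln(20.0/0.76) = 3.2702
V₂ = 8.18 × 5.0619/3.2702 = 8.18 × 1.5479 = 12.6619 m/s

12.7 m/s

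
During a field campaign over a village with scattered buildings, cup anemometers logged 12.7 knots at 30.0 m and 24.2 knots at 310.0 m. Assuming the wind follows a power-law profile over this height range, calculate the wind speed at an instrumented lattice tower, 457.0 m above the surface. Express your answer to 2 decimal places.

First find α: α = ln(V₂/V₁)/ln(z₂/z₁) = ln(24.2/12.7)/ln(310.0/30.0) = 0.64475/2.33537 = 0.2761
Extrapolate from 310.0 m to 457.0 m: V₃ = 24.2 × (457.0/310.0)^0.2761 = 24.2 × 1.1131 = 26.9370 knots

26.94 knots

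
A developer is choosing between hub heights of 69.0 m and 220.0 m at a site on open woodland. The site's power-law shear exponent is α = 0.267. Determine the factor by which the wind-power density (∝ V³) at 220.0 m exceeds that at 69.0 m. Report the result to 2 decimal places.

Speed ratio: V_B/V_A = (z_B/z_A)^α = (220.0/69.0)^0.267 = (3.1884)^0.267 = 1.36287
Power-density ratio: P_B/P_A = (V_B/V_A)³ = (1.36287)³ = 2.53141

2.53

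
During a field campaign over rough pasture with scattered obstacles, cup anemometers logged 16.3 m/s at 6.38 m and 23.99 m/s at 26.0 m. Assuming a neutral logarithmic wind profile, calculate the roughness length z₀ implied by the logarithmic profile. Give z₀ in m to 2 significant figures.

Log law: V(z) ∝ ln(z/z₀). With r = V₁/V₂ = 16.3/23.99 = 0.67945,
r · ln(z₂/z₀) = ln(z₁/z₀) ⇒ ln z₀ = (ln z₁ − r·ln z₂)/(1 − r)
ln z₀ = (1.85317 − 0.67945×3.25810) / 0.32055 = -1.1248
z₀ = exp(-1.1248) = 0.3247 m

z₀ ≈ 0.32 m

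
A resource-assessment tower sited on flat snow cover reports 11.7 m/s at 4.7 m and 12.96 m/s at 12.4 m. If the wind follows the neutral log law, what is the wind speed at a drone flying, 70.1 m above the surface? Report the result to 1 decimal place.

15.2 m/s

Log law: V ∝ ln(z/z₀). From the pair, with r = V₁/V₂ = 0.90278,
ln z₀ = (ln z₁ − r·ln z₂)/(1 − r) = (1.5476 − 0.90278×2.5177)/0.09722 = -7.4608 → z₀ = 0.0005752 m
V₃ = V₁ · ln(z₃/z₀)/ln(z₁/z₀) = 11.7 × 11.7107/9.0084 = 15.2098 m/s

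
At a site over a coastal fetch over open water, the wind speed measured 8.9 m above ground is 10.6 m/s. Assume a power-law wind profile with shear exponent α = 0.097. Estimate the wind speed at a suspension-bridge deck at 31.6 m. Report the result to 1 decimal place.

12.0 m/s

Power-law profile: V₂ = V₁ · (z₂/z₁)^α
V₂ = 10.6 × (31.6/8.9)^0.097 = 10.6 × (3.5506)^0.097
    = 10.6 × 1.1308 = 11.9863 m/s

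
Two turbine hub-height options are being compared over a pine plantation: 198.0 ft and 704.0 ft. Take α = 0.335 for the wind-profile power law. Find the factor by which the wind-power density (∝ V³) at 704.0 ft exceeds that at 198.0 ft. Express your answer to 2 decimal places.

3.58

Speed ratio: V_B/V_A = (z_B/z_A)^α = (704.0/198.0)^0.335 = (3.5556)^0.335 = 1.52952
Power-density ratio: P_B/P_A = (V_B/V_A)³ = (1.52952)³ = 3.57818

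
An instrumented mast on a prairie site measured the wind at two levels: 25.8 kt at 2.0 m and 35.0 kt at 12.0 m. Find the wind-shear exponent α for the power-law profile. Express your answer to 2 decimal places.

α ≈ 0.17

Power law: V₂/V₁ = (z₂/z₁)^α ⇒ α = ln(V₂/V₁) / ln(z₂/z₁)
α = ln(35.0/25.8) / ln(12.0/2.0) = ln(1.3566) / ln(6.0000)
  = 0.30497 / 1.79176 = 0.17021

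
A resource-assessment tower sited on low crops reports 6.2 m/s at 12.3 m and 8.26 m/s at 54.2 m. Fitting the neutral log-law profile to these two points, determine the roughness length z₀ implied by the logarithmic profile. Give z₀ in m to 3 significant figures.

z₀ ≈ 0.142 m

Log law: V(z) ∝ ln(z/z₀). With r = V₁/V₂ = 6.2/8.26 = 0.75061,
r · ln(z₂/z₀) = ln(z₁/z₀) ⇒ ln z₀ = (ln z₁ − r·ln z₂)/(1 − r)
ln z₀ = (2.50960 − 0.75061×3.99268) / 0.24939 = -1.9540
z₀ = exp(-1.9540) = 0.1417 m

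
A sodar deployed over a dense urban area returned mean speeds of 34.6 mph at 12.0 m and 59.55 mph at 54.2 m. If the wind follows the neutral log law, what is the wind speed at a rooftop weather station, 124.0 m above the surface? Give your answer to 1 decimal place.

Log law: V ∝ ln(z/z₀). From the pair, with r = V₁/V₂ = 0.58102,
ln z₀ = (ln z₁ − r·ln z₂)/(1 − r) = (2.4849 − 0.58102×3.9927)/0.41898 = 0.3940 → z₀ = 1.483 m
V₃ = V₁ · ln(z₃/z₀)/ln(z₁/z₀) = 34.6 × 4.4263/2.0909 = 73.2448 mph

73.2 mph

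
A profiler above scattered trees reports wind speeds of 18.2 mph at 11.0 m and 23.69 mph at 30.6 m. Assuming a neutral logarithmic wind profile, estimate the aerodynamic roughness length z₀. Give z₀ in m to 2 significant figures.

z₀ ≈ 0.37 m

Log law: V(z) ∝ ln(z/z₀). With r = V₁/V₂ = 18.2/23.69 = 0.76826,
r · ln(z₂/z₀) = ln(z₁/z₀) ⇒ ln z₀ = (ln z₁ − r·ln z₂)/(1 − r)
ln z₀ = (2.39790 − 0.76826×3.42100) / 0.23174 = -0.9938
z₀ = exp(-0.9938) = 0.3702 m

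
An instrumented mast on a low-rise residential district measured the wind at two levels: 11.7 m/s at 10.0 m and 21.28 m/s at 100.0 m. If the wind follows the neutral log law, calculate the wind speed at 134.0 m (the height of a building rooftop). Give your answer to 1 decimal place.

Log law: V ∝ ln(z/z₀). From the pair, with r = V₁/V₂ = 0.54981,
ln z₀ = (ln z₁ − r·ln z₂)/(1 − r) = (2.3026 − 0.54981×4.6052)/0.45019 = -0.5095 → z₀ = 0.6008 m
V₃ = V₁ · ln(z₃/z₀)/ln(z₁/z₀) = 11.7 × 5.4074/2.8121 = 22.4977 m/s

22.5 m/s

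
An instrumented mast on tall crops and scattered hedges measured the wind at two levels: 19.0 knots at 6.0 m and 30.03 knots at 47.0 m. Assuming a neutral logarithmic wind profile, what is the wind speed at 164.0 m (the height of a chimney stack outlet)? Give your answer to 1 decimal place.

36.7 knots

Log law: V ∝ ln(z/z₀). From the pair, with r = V₁/V₂ = 0.63270,
ln z₀ = (ln z₁ − r·ln z₂)/(1 − r) = (1.7918 − 0.63270×3.8501)/0.36730 = -1.7540 → z₀ = 0.1731 m
V₃ = V₁ · ln(z₃/z₀)/ln(z₁/z₀) = 19.0 × 6.8538/3.5457 = 36.7267 knots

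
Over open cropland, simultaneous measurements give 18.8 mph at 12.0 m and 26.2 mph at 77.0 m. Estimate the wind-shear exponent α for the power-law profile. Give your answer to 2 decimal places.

α ≈ 0.18

Power law: V₂/V₁ = (z₂/z₁)^α ⇒ α = ln(V₂/V₁) / ln(z₂/z₁)
α = ln(26.2/18.8) / ln(77.0/12.0) = ln(1.3936) / ln(6.4167)
  = 0.33190 / 1.85890 = 0.17855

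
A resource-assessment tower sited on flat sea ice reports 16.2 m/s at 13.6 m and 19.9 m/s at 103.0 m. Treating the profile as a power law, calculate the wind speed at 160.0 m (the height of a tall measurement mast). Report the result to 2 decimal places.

First find α: α = ln(V₂/V₁)/ln(z₂/z₁) = ln(19.9/16.2)/ln(103.0/13.6) = 0.20571/2.02466 = 0.1016
Extrapolate from 103.0 m to 160.0 m: V₃ = 19.9 × (160.0/103.0)^0.1016 = 19.9 × 1.0458 = 20.8107 m/s

20.81 m/s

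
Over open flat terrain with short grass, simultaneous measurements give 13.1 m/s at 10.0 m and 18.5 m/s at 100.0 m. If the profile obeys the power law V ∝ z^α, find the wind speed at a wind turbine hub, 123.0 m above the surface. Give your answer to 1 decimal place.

19.1 m/s

First find α: α = ln(V₂/V₁)/ln(z₂/z₁) = ln(18.5/13.1)/ln(100.0/10.0) = 0.34516/2.30259 = 0.1499
Extrapolate from 100.0 m to 123.0 m: V₃ = 18.5 × (123.0/100.0)^0.1499 = 18.5 × 1.0315 = 19.0831 m/s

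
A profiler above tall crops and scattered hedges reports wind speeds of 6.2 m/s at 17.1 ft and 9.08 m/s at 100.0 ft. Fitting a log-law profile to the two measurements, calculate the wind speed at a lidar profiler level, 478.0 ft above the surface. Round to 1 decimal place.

Log law: V ∝ ln(z/z₀). From the pair, with r = V₁/V₂ = 0.68282,
ln z₀ = (ln z₁ − r·ln z₂)/(1 − r) = (2.8391 − 0.68282×4.6052)/0.31718 = -0.9629 → z₀ = 0.3818 ft
V₃ = V₁ · ln(z₃/z₀)/ln(z₁/z₀) = 6.2 × 7.1325/3.8020 = 11.6312 m/s

11.6 m/s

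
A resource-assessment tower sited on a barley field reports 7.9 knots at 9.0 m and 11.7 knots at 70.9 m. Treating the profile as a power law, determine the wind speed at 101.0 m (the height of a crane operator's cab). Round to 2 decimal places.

12.51 knots

First find α: α = ln(V₂/V₁)/ln(z₂/z₁) = ln(11.7/7.9)/ln(70.9/9.0) = 0.39273/2.06405 = 0.1903
Extrapolate from 70.9 m to 101.0 m: V₃ = 11.7 × (101.0/70.9)^0.1903 = 11.7 × 1.0696 = 12.5148 knots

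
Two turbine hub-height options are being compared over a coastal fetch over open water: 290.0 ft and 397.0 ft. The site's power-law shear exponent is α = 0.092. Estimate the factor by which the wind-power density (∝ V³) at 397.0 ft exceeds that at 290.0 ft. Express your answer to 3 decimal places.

1.091

Speed ratio: V_B/V_A = (z_B/z_A)^α = (397.0/290.0)^0.092 = (1.3690)^0.092 = 1.02931
Power-density ratio: P_B/P_A = (V_B/V_A)³ = (1.02931)³ = 1.09055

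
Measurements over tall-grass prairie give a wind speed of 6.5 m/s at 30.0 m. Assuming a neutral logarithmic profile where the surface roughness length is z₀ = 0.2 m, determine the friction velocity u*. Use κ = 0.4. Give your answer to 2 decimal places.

u* ≈ 0.52 m/s

Log law: V(z) = (u*/κ) · ln(z/z₀) ⇒ u* = κ · V / ln(z/z₀)
u* = 0.4 × 6.5 / ln(30.0/0.2) = 0.4 × 6.5 / 5.0106
   = 2.6000 / 5.0106 = 0.5189 m/s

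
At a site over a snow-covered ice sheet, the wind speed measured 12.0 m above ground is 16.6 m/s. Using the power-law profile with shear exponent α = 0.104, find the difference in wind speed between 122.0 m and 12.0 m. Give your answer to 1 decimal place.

Power law: V₂ = V₁ · (z₂/z₁)^α = 16.6 × (10.1667)^0.104 = 21.1278 m/s
ΔV = 21.1278 − 16.6 = 4.5278 m/s

4.5 m/s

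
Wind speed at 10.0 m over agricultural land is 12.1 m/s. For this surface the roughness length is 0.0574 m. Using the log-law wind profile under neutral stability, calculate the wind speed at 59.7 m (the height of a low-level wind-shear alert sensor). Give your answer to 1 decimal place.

16.3 m/s

Log law: V(z) ∝ ln(z/z₀), so V₂/V₁ = ln(z₂/z₀) / ln(z₁/z₀).
ln(59.7/0.0574) = 6.9470, ln(10.0/0.0574) = 5.1603
V₂ = 12.1 × 6.9470/5.1603 = 12.1 × 1.3462 = 16.2896 m/s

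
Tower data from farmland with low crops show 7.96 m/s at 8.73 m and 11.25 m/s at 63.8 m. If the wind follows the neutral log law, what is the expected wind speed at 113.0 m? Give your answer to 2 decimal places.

Log law: V ∝ ln(z/z₀). From the pair, with r = V₁/V₂ = 0.70756,
ln z₀ = (ln z₁ − r·ln z₂)/(1 − r) = (2.1668 − 0.70756×4.1558)/0.29244 = -2.6455 → z₀ = 0.07097 m
V₃ = V₁ · ln(z₃/z₀)/ln(z₁/z₀) = 7.96 × 7.3729/4.8123 = 12.1955 m/s

12.20 m/s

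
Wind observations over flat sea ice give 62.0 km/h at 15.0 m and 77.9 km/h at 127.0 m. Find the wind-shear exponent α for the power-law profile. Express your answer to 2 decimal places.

α ≈ 0.11

Power law: V₂/V₁ = (z₂/z₁)^α ⇒ α = ln(V₂/V₁) / ln(z₂/z₁)
α = ln(77.9/62.0) / ln(127.0/15.0) = ln(1.2565) / ln(8.4667)
  = 0.22829 / 2.13614 = 0.10687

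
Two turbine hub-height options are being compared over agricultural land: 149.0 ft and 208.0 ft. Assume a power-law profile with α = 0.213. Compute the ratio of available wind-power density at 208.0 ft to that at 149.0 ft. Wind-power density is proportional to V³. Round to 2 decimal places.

Speed ratio: V_B/V_A = (z_B/z_A)^α = (208.0/149.0)^0.213 = (1.3960)^0.213 = 1.07364
Power-density ratio: P_B/P_A = (V_B/V_A)³ = (1.07364)³ = 1.23759

1.24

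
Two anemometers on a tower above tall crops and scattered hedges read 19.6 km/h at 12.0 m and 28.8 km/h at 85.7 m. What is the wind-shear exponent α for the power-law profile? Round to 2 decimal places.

α ≈ 0.20

Power law: V₂/V₁ = (z₂/z₁)^α ⇒ α = ln(V₂/V₁) / ln(z₂/z₁)
α = ln(28.8/19.6) / ln(85.7/12.0) = ln(1.4694) / ln(7.1417)
  = 0.38485 / 1.96595 = 0.19576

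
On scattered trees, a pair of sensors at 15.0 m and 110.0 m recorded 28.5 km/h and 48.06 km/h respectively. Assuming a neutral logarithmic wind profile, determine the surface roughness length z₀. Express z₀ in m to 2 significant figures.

z₀ ≈ 0.82 m

Log law: V(z) ∝ ln(z/z₀). With r = V₁/V₂ = 28.5/48.06 = 0.59301,
r · ln(z₂/z₀) = ln(z₁/z₀) ⇒ ln z₀ = (ln z₁ − r·ln z₂)/(1 − r)
ln z₀ = (2.70805 − 0.59301×4.70048) / 0.40699 = -0.1950
z₀ = exp(-0.1950) = 0.8228 m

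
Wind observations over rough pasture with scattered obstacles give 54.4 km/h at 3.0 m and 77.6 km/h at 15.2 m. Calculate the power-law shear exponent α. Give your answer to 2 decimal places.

Power law: V₂/V₁ = (z₂/z₁)^α ⇒ α = ln(V₂/V₁) / ln(z₂/z₁)
α = ln(77.6/54.4) / ln(15.2/3.0) = ln(1.4265) / ln(5.0667)
  = 0.35520 / 1.62268 = 0.21890

α ≈ 0.22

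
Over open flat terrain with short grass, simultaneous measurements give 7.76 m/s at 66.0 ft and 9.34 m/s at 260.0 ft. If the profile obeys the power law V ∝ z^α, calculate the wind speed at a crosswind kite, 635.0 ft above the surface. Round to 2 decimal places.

First find α: α = ln(V₂/V₁)/ln(z₂/z₁) = ln(9.34/7.76)/ln(260.0/66.0) = 0.18532/1.37103 = 0.1352
Extrapolate from 260.0 ft to 635.0 ft: V₃ = 9.34 × (635.0/260.0)^0.1352 = 9.34 × 1.1283 = 10.5382 m/s

10.54 m/s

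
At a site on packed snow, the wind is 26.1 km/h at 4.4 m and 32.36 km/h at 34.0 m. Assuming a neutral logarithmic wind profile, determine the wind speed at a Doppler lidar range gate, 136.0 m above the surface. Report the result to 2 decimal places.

Log law: V ∝ ln(z/z₀). From the pair, with r = V₁/V₂ = 0.80655,
ln z₀ = (ln z₁ − r·ln z₂)/(1 − r) = (1.4816 − 0.80655×3.5264)/0.19345 = -7.0437 → z₀ = 0.0008729 m
V₃ = V₁ · ln(z₃/z₀)/ln(z₁/z₀) = 26.1 × 11.9563/8.5253 = 36.6041 km/h

36.60 km/h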